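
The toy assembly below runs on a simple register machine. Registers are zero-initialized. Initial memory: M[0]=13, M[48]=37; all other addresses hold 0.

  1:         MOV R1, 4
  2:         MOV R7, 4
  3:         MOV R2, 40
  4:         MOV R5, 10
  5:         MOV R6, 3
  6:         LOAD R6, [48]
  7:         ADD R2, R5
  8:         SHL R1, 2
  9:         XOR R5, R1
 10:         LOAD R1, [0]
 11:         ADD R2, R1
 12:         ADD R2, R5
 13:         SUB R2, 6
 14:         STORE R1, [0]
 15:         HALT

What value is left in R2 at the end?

R1=4
R7=4
R2=40
R5=10
R6=3
R6=M[48]=37
R2=40+10=50
R1=4<<2=16
R5=10^16=26
R1=M[0]=13
R2=50+13=63
R2=63+26=89
R2=89-6=83
STORE R1, [0] → M[0]=13
halt.

83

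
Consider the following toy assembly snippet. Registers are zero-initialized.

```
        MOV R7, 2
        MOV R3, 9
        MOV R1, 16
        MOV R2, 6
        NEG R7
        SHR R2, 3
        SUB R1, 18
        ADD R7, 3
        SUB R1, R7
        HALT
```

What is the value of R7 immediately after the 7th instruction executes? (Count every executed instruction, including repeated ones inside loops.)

-2

after MOV R7, 2: R7=2
after MOV R3, 9: R3=9
after MOV R1, 16: R1=16
after MOV R2, 6: R2=6
after NEG R7: R7=-(2)=-2
after SHR R2, 3: R2=6>>3=0
after SUB R1, 18: R1=16-18=-2
After step 7: R7 = -2.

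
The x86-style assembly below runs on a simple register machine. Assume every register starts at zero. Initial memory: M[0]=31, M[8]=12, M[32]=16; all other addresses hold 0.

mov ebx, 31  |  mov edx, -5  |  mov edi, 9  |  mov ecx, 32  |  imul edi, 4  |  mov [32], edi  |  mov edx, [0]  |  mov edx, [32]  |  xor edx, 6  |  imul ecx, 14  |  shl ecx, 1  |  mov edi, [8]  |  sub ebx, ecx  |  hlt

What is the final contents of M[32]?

mov ebx, 31 → ebx=31
mov edx, -5 → edx=-5
mov edi, 9 → edi=9
mov ecx, 32 → ecx=32
imul edi, 4 → edi=9*4=36
mov [32], edi → M[32]=36
mov edx, [0] → edx=M[0]=31
mov edx, [32] → edx=M[32]=36
xor edx, 6 → edx=36^6=34
imul ecx, 14 → ecx=32*14=448
shl ecx, 1 → ecx=448<<1=896
mov edi, [8] → edi=M[8]=12
sub ebx, ecx → ebx=31-896=-865
halt.

36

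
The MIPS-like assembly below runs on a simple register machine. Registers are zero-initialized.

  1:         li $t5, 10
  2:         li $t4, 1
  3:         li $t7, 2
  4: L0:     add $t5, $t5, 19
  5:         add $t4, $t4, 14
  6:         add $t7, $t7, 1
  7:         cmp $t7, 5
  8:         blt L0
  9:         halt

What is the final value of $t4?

after li $t5, 10: $t5=10
after li $t4, 1: $t4=1
after li $t7, 2: $t7=2
after add $t5, $t5, 19: $t5=10+19=29
after add $t4, $t4, 14: $t4=1+14=15
after add $t7, $t7, 1: $t7=2+1=3
cmp $t7, 5  (cmp 3,5)
blt L0: taken
after add $t5, $t5, 19: $t5=29+19=48
after add $t4, $t4, 14: $t4=15+14=29
after add $t7, $t7, 1: $t7=3+1=4
cmp $t7, 5  (cmp 4,5)
blt L0: taken
after add $t5, $t5, 19: $t5=48+19=67
after add $t4, $t4, 14: $t4=29+14=43
after add $t7, $t7, 1: $t7=4+1=5
cmp $t7, 5  (cmp 5,5)
blt L0: not taken
halt.

43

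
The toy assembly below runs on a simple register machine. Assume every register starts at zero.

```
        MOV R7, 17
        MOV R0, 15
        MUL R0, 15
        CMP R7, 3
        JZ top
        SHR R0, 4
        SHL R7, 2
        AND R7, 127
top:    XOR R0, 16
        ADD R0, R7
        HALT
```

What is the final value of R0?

98

after MOV R7, 17: R7=17
after MOV R0, 15: R0=15
after MUL R0, 15: R0=15*15=225
CMP R7, 3  (cmp 17,3)
JZ top: not taken
after SHR R0, 4: R0=225>>4=14
after SHL R7, 2: R7=17<<2=68
after AND R7, 127: R7=68&127=68
after XOR R0, 16: R0=14^16=30
after ADD R0, R7: R0=30+68=98
halt.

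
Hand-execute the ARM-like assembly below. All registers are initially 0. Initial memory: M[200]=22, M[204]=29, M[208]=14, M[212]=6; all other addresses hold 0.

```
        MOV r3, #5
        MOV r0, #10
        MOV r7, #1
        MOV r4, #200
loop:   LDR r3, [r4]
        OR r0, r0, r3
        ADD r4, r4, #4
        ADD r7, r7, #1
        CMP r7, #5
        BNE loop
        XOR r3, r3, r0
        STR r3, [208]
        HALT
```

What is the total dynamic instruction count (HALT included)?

after MOV r3, #5: r3=5
after MOV r0, #10: r0=10
after MOV r7, #1: r7=1
after MOV r4, #200: r4=200
after LDR r3, [r4]: r3=M[200]=22
after OR r0, r0, r3: r0=10|22=30
after ADD r4, r4, #4: r4=200+4=204
after ADD r7, r7, #1: r7=1+1=2
CMP r7, #5  (cmp 2,5)
BNE loop: taken
after LDR r3, [r4]: r3=M[204]=29
after OR r0, r0, r3: r0=30|29=31
after ADD r4, r4, #4: r4=204+4=208
after ADD r7, r7, #1: r7=2+1=3
CMP r7, #5  (cmp 3,5)
BNE loop: taken
after LDR r3, [r4]: r3=M[208]=14
after OR r0, r0, r3: r0=31|14=31
after ADD r4, r4, #4: r4=208+4=212
after ADD r7, r7, #1: r7=3+1=4
CMP r7, #5  (cmp 4,5)
BNE loop: taken
after LDR r3, [r4]: r3=M[212]=6
after OR r0, r0, r3: r0=31|6=31
after ADD r4, r4, #4: r4=212+4=216
after ADD r7, r7, #1: r7=4+1=5
CMP r7, #5  (cmp 5,5)
BNE loop: not taken
after XOR r3, r3, r0: r3=6^31=25
STR r3, [208] → M[208]=25
halt.
Total executed instructions: 31.

31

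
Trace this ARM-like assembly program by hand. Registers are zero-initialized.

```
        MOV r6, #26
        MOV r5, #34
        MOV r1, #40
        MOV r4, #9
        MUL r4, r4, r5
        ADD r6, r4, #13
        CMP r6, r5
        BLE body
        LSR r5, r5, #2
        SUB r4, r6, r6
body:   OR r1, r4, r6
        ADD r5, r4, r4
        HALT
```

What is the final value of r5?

0

r6=26
r5=34
r1=40
r4=9
r4=9*34=306
r6=306+13=319
CMP r6, r5  (cmp 319,34)
BLE body: not taken
r5=34>>2=8
r4=319-319=0
r1=0|319=319
r5=0+0=0
halt.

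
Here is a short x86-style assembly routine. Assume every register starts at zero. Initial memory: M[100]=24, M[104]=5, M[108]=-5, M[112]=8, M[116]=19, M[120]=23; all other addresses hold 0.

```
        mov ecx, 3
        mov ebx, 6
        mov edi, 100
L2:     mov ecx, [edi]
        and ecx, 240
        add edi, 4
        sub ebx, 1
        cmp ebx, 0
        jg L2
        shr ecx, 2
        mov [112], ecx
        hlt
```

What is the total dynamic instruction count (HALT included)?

42

ecx=3
ebx=6
edi=100
ecx=M[100]=24
ecx=24&240=16
edi=100+4=104
ebx=6-1=5
cmp ebx, 0  (cmp 5,0)
jg L2: taken
ecx=M[104]=5
ecx=5&240=0
edi=104+4=108
ebx=5-1=4
cmp ebx, 0  (cmp 4,0)
jg L2: taken
ecx=M[108]=-5
ecx=(-5)&240=240
edi=108+4=112
ebx=4-1=3
cmp ebx, 0  (cmp 3,0)
jg L2: taken
ecx=M[112]=8
ecx=8&240=0
edi=112+4=116
ebx=3-1=2
cmp ebx, 0  (cmp 2,0)
jg L2: taken
ecx=M[116]=19
ecx=19&240=16
edi=116+4=120
ebx=2-1=1
cmp ebx, 0  (cmp 1,0)
jg L2: taken
ecx=M[120]=23
ecx=23&240=16
edi=120+4=124
ebx=1-1=0
cmp ebx, 0  (cmp 0,0)
jg L2: not taken
ecx=16>>2=4
mov [112], ecx → M[112]=4
halt.
Total executed instructions: 42.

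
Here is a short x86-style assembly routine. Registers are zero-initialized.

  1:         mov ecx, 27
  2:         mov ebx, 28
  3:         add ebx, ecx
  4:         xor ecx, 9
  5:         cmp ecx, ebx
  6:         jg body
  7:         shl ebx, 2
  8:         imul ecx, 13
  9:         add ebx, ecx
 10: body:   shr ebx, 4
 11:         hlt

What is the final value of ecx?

234

ecx=27
ebx=28
ebx=28+27=55
ecx=27^9=18
cmp ecx, ebx  (cmp 18,55)
jg body: not taken
ebx=55<<2=220
ecx=18*13=234
ebx=220+234=454
ebx=454>>4=28
halt.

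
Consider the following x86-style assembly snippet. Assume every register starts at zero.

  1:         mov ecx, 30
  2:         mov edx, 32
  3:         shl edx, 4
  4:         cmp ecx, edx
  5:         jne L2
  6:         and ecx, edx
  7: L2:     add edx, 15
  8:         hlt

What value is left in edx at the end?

527

after mov ecx, 30: ecx=30
after mov edx, 32: edx=32
after shl edx, 4: edx=32<<4=512
cmp ecx, edx  (cmp 30,512)
jne L2: taken
after add edx, 15: edx=512+15=527
halt.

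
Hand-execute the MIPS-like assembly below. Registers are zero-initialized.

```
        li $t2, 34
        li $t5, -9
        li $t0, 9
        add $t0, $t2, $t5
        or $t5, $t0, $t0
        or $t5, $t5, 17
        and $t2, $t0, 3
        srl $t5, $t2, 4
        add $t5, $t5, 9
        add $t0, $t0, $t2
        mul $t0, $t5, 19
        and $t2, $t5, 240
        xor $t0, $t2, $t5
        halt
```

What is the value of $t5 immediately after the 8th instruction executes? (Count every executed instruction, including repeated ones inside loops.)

0

$t2=34
$t5=-9
$t0=9
$t0=34+(-9)=25
$t5=25|25=25
$t5=25|17=25
$t2=25&3=1
$t5=1>>4=0
After step 8: $t5 = 0.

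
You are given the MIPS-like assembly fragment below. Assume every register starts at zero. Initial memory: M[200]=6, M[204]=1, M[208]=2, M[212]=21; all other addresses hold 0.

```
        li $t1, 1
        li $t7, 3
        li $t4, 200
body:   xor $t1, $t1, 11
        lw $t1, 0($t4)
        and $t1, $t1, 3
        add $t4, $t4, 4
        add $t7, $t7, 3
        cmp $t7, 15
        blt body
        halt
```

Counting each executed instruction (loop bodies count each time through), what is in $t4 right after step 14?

208

$t1=1
$t7=3
$t4=200
$t1=1^11=10
$t1=M[200]=6
$t1=6&3=2
$t4=200+4=204
$t7=3+3=6
cmp $t7, 15  (cmp 6,15)
blt body: taken
$t1=2^11=9
$t1=M[204]=1
$t1=1&3=1
$t4=204+4=208
After step 14: $t4 = 208.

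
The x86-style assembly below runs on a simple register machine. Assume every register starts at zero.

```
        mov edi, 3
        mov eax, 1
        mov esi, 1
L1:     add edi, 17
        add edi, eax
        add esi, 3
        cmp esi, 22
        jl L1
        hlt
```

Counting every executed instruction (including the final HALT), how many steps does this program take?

39

edi=3
eax=1
esi=1
edi=3+17=20
edi=20+1=21
esi=1+3=4
cmp esi, 22  (cmp 4,22)
jl L1: taken
edi=21+17=38
edi=38+1=39
esi=4+3=7
cmp esi, 22  (cmp 7,22)
jl L1: taken
edi=39+17=56
edi=56+1=57
esi=7+3=10
cmp esi, 22  (cmp 10,22)
jl L1: taken
edi=57+17=74
edi=74+1=75
esi=10+3=13
cmp esi, 22  (cmp 13,22)
jl L1: taken
edi=75+17=92
edi=92+1=93
esi=13+3=16
cmp esi, 22  (cmp 16,22)
jl L1: taken
edi=93+17=110
edi=110+1=111
esi=16+3=19
cmp esi, 22  (cmp 19,22)
jl L1: taken
edi=111+17=128
edi=128+1=129
esi=19+3=22
cmp esi, 22  (cmp 22,22)
jl L1: not taken
halt.
Total executed instructions: 39.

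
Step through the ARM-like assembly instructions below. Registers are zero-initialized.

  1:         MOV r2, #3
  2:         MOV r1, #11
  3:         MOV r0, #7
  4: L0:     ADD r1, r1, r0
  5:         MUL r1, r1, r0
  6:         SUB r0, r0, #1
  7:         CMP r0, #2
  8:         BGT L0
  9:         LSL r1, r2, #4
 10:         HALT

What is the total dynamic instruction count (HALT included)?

MOV r2, #3 → r2=3
MOV r1, #11 → r1=11
MOV r0, #7 → r0=7
ADD r1, r1, r0 → r1=11+7=18
MUL r1, r1, r0 → r1=18*7=126
SUB r0, r0, #1 → r0=7-1=6
CMP r0, #2  (cmp 6,2)
BGT L0: taken
ADD r1, r1, r0 → r1=126+6=132
MUL r1, r1, r0 → r1=132*6=792
SUB r0, r0, #1 → r0=6-1=5
CMP r0, #2  (cmp 5,2)
BGT L0: taken
ADD r1, r1, r0 → r1=792+5=797
MUL r1, r1, r0 → r1=797*5=3985
SUB r0, r0, #1 → r0=5-1=4
CMP r0, #2  (cmp 4,2)
BGT L0: taken
ADD r1, r1, r0 → r1=3985+4=3989
MUL r1, r1, r0 → r1=3989*4=15956
SUB r0, r0, #1 → r0=4-1=3
CMP r0, #2  (cmp 3,2)
BGT L0: taken
ADD r1, r1, r0 → r1=15956+3=15959
MUL r1, r1, r0 → r1=15959*3=47877
SUB r0, r0, #1 → r0=3-1=2
CMP r0, #2  (cmp 2,2)
BGT L0: not taken
LSL r1, r2, #4 → r1=3<<4=48
halt.
Total executed instructions: 30.

30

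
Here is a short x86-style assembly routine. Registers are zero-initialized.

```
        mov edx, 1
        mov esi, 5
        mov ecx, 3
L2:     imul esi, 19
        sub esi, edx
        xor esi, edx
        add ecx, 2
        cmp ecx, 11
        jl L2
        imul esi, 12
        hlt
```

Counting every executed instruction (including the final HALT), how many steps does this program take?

29

after mov edx, 1: edx=1
after mov esi, 5: esi=5
after mov ecx, 3: ecx=3
after imul esi, 19: esi=5*19=95
after sub esi, edx: esi=95-1=94
after xor esi, edx: esi=94^1=95
after add ecx, 2: ecx=3+2=5
cmp ecx, 11  (cmp 5,11)
jl L2: taken
after imul esi, 19: esi=95*19=1805
after sub esi, edx: esi=1805-1=1804
after xor esi, edx: esi=1804^1=1805
after add ecx, 2: ecx=5+2=7
cmp ecx, 11  (cmp 7,11)
jl L2: taken
after imul esi, 19: esi=1805*19=34295
after sub esi, edx: esi=34295-1=34294
after xor esi, edx: esi=34294^1=34295
after add ecx, 2: ecx=7+2=9
cmp ecx, 11  (cmp 9,11)
jl L2: taken
after imul esi, 19: esi=34295*19=651605
after sub esi, edx: esi=651605-1=651604
after xor esi, edx: esi=651604^1=651605
after add ecx, 2: ecx=9+2=11
cmp ecx, 11  (cmp 11,11)
jl L2: not taken
after imul esi, 12: esi=651605*12=7819260
halt.
Total executed instructions: 29.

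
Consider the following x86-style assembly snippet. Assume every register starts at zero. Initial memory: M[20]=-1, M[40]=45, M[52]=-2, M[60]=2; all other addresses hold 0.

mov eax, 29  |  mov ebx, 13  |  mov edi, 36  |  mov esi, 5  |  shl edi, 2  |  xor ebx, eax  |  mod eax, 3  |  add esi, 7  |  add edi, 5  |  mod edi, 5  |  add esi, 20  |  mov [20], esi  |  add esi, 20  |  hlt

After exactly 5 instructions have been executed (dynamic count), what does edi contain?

mov eax, 29 → eax=29
mov ebx, 13 → ebx=13
mov edi, 36 → edi=36
mov esi, 5 → esi=5
shl edi, 2 → edi=36<<2=144
After step 5: edi = 144.

144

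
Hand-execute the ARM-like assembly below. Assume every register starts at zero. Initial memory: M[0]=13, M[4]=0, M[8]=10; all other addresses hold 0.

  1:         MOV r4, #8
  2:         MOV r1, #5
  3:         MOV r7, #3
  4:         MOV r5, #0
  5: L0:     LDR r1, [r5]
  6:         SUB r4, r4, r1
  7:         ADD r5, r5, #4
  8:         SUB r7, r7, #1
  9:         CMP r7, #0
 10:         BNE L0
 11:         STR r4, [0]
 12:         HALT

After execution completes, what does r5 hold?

12

MOV r4, #8 → r4=8
MOV r1, #5 → r1=5
MOV r7, #3 → r7=3
MOV r5, #0 → r5=0
LDR r1, [r5] → r1=M[0]=13
SUB r4, r4, r1 → r4=8-13=-5
ADD r5, r5, #4 → r5=0+4=4
SUB r7, r7, #1 → r7=3-1=2
CMP r7, #0  (cmp 2,0)
BNE L0: taken
LDR r1, [r5] → r1=M[4]=0
SUB r4, r4, r1 → r4=(-5)-0=-5
ADD r5, r5, #4 → r5=4+4=8
SUB r7, r7, #1 → r7=2-1=1
CMP r7, #0  (cmp 1,0)
BNE L0: taken
LDR r1, [r5] → r1=M[8]=10
SUB r4, r4, r1 → r4=(-5)-10=-15
ADD r5, r5, #4 → r5=8+4=12
SUB r7, r7, #1 → r7=1-1=0
CMP r7, #0  (cmp 0,0)
BNE L0: not taken
STR r4, [0] → M[0]=-15
halt.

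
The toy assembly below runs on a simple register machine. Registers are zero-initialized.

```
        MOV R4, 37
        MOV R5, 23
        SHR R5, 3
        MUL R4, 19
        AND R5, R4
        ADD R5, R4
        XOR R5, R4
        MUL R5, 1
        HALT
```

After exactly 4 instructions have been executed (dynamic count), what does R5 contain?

after MOV R4, 37: R4=37
after MOV R5, 23: R5=23
after SHR R5, 3: R5=23>>3=2
after MUL R4, 19: R4=37*19=703
After step 4: R5 = 2.

2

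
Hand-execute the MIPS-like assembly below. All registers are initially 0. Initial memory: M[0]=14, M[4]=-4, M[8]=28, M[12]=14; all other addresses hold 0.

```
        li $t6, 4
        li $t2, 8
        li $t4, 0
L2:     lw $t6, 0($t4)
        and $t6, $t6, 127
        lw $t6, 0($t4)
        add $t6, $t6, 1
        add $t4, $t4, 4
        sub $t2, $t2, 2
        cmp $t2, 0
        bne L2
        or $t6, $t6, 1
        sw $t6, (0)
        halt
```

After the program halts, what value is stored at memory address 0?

after li $t6, 4: $t6=4
after li $t2, 8: $t2=8
after li $t4, 0: $t4=0
after lw $t6, 0($t4): $t6=M[0]=14
after and $t6, $t6, 127: $t6=14&127=14
after lw $t6, 0($t4): $t6=M[0]=14
after add $t6, $t6, 1: $t6=14+1=15
after add $t4, $t4, 4: $t4=0+4=4
after sub $t2, $t2, 2: $t2=8-2=6
cmp $t2, 0  (cmp 6,0)
bne L2: taken
after lw $t6, 0($t4): $t6=M[4]=-4
after and $t6, $t6, 127: $t6=(-4)&127=124
after lw $t6, 0($t4): $t6=M[4]=-4
after add $t6, $t6, 1: $t6=(-4)+1=-3
after add $t4, $t4, 4: $t4=4+4=8
after sub $t2, $t2, 2: $t2=6-2=4
cmp $t2, 0  (cmp 4,0)
bne L2: taken
after lw $t6, 0($t4): $t6=M[8]=28
after and $t6, $t6, 127: $t6=28&127=28
after lw $t6, 0($t4): $t6=M[8]=28
after add $t6, $t6, 1: $t6=28+1=29
after add $t4, $t4, 4: $t4=8+4=12
after sub $t2, $t2, 2: $t2=4-2=2
cmp $t2, 0  (cmp 2,0)
bne L2: taken
after lw $t6, 0($t4): $t6=M[12]=14
after and $t6, $t6, 127: $t6=14&127=14
after lw $t6, 0($t4): $t6=M[12]=14
after add $t6, $t6, 1: $t6=14+1=15
after add $t4, $t4, 4: $t4=12+4=16
after sub $t2, $t2, 2: $t2=2-2=0
cmp $t2, 0  (cmp 0,0)
bne L2: not taken
after or $t6, $t6, 1: $t6=15|1=15
sw $t6, (0) → M[0]=15
halt.

15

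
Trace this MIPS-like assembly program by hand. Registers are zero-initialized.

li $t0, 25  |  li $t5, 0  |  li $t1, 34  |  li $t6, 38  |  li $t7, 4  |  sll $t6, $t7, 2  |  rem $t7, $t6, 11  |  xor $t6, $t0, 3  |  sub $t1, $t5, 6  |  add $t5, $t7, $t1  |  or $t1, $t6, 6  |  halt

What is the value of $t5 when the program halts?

-1

li $t0, 25 → $t0=25
li $t5, 0 → $t5=0
li $t1, 34 → $t1=34
li $t6, 38 → $t6=38
li $t7, 4 → $t7=4
sll $t6, $t7, 2 → $t6=4<<2=16
rem $t7, $t6, 11 → $t7=16%11=5
xor $t6, $t0, 3 → $t6=25^3=26
sub $t1, $t5, 6 → $t1=0-6=-6
add $t5, $t7, $t1 → $t5=5+(-6)=-1
or $t1, $t6, 6 → $t1=26|6=30
halt.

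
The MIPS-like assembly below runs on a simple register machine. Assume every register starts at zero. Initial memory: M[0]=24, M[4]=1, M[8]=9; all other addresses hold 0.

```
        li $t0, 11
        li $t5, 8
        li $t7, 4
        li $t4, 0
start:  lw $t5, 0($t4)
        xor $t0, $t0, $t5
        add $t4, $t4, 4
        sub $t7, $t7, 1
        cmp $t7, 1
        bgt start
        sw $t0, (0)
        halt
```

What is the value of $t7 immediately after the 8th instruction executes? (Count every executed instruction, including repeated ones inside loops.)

3

after li $t0, 11: $t0=11
after li $t5, 8: $t5=8
after li $t7, 4: $t7=4
after li $t4, 0: $t4=0
after lw $t5, 0($t4): $t5=M[0]=24
after xor $t0, $t0, $t5: $t0=11^24=19
after add $t4, $t4, 4: $t4=0+4=4
after sub $t7, $t7, 1: $t7=4-1=3
After step 8: $t7 = 3.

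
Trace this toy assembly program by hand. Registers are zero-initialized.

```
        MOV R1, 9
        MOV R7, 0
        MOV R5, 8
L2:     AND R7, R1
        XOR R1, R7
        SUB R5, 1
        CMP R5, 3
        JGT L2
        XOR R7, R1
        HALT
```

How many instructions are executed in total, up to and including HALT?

MOV R1, 9 → R1=9
MOV R7, 0 → R7=0
MOV R5, 8 → R5=8
AND R7, R1 → R7=0&9=0
XOR R1, R7 → R1=9^0=9
SUB R5, 1 → R5=8-1=7
CMP R5, 3  (cmp 7,3)
JGT L2: taken
AND R7, R1 → R7=0&9=0
XOR R1, R7 → R1=9^0=9
SUB R5, 1 → R5=7-1=6
CMP R5, 3  (cmp 6,3)
JGT L2: taken
AND R7, R1 → R7=0&9=0
XOR R1, R7 → R1=9^0=9
SUB R5, 1 → R5=6-1=5
CMP R5, 3  (cmp 5,3)
JGT L2: taken
AND R7, R1 → R7=0&9=0
XOR R1, R7 → R1=9^0=9
SUB R5, 1 → R5=5-1=4
CMP R5, 3  (cmp 4,3)
JGT L2: taken
AND R7, R1 → R7=0&9=0
XOR R1, R7 → R1=9^0=9
SUB R5, 1 → R5=4-1=3
CMP R5, 3  (cmp 3,3)
JGT L2: not taken
XOR R7, R1 → R7=0^9=9
halt.
Total executed instructions: 30.

30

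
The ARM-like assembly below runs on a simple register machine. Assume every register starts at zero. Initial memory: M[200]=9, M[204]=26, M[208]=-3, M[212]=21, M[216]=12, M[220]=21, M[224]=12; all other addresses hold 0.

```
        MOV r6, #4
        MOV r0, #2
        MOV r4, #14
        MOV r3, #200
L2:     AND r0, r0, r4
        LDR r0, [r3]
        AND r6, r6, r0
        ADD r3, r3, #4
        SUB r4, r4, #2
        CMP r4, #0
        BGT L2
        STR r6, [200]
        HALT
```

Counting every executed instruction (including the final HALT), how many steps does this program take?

after MOV r6, #4: r6=4
after MOV r0, #2: r0=2
after MOV r4, #14: r4=14
after MOV r3, #200: r3=200
after AND r0, r0, r4: r0=2&14=2
after LDR r0, [r3]: r0=M[200]=9
after AND r6, r6, r0: r6=4&9=0
after ADD r3, r3, #4: r3=200+4=204
after SUB r4, r4, #2: r4=14-2=12
CMP r4, #0  (cmp 12,0)
BGT L2: taken
after AND r0, r0, r4: r0=9&12=8
after LDR r0, [r3]: r0=M[204]=26
after AND r6, r6, r0: r6=0&26=0
after ADD r3, r3, #4: r3=204+4=208
after SUB r4, r4, #2: r4=12-2=10
CMP r4, #0  (cmp 10,0)
BGT L2: taken
after AND r0, r0, r4: r0=26&10=10
after LDR r0, [r3]: r0=M[208]=-3
after AND r6, r6, r0: r6=0&(-3)=0
after ADD r3, r3, #4: r3=208+4=212
after SUB r4, r4, #2: r4=10-2=8
CMP r4, #0  (cmp 8,0)
BGT L2: taken
after AND r0, r0, r4: r0=(-3)&8=8
after LDR r0, [r3]: r0=M[212]=21
after AND r6, r6, r0: r6=0&21=0
after ADD r3, r3, #4: r3=212+4=216
after SUB r4, r4, #2: r4=8-2=6
CMP r4, #0  (cmp 6,0)
BGT L2: taken
after AND r0, r0, r4: r0=21&6=4
after LDR r0, [r3]: r0=M[216]=12
after AND r6, r6, r0: r6=0&12=0
after ADD r3, r3, #4: r3=216+4=220
after SUB r4, r4, #2: r4=6-2=4
CMP r4, #0  (cmp 4,0)
BGT L2: taken
after AND r0, r0, r4: r0=12&4=4
after LDR r0, [r3]: r0=M[220]=21
after AND r6, r6, r0: r6=0&21=0
after ADD r3, r3, #4: r3=220+4=224
after SUB r4, r4, #2: r4=4-2=2
CMP r4, #0  (cmp 2,0)
BGT L2: taken
after AND r0, r0, r4: r0=21&2=0
after LDR r0, [r3]: r0=M[224]=12
after AND r6, r6, r0: r6=0&12=0
after ADD r3, r3, #4: r3=224+4=228
after SUB r4, r4, #2: r4=2-2=0
CMP r4, #0  (cmp 0,0)
BGT L2: not taken
STR r6, [200] → M[200]=0
halt.
Total executed instructions: 55.

55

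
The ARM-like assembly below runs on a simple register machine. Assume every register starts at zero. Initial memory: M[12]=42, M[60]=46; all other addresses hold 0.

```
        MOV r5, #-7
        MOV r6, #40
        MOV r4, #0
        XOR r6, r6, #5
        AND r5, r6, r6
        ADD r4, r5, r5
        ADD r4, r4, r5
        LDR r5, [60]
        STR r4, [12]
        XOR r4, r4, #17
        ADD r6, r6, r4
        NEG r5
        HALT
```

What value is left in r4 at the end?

150

r5=-7
r6=40
r4=0
r6=40^5=45
r5=45&45=45
r4=45+45=90
r4=90+45=135
r5=M[60]=46
STR r4, [12] → M[12]=135
r4=135^17=150
r6=45+150=195
r5=-(46)=-46
halt.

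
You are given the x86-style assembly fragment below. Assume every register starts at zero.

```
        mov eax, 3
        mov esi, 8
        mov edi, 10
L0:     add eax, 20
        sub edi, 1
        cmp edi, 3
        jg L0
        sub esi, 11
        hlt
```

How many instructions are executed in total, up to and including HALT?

33

after mov eax, 3: eax=3
after mov esi, 8: esi=8
after mov edi, 10: edi=10
after add eax, 20: eax=3+20=23
after sub edi, 1: edi=10-1=9
cmp edi, 3  (cmp 9,3)
jg L0: taken
after add eax, 20: eax=23+20=43
after sub edi, 1: edi=9-1=8
cmp edi, 3  (cmp 8,3)
jg L0: taken
after add eax, 20: eax=43+20=63
after sub edi, 1: edi=8-1=7
cmp edi, 3  (cmp 7,3)
jg L0: taken
after add eax, 20: eax=63+20=83
after sub edi, 1: edi=7-1=6
cmp edi, 3  (cmp 6,3)
jg L0: taken
after add eax, 20: eax=83+20=103
after sub edi, 1: edi=6-1=5
cmp edi, 3  (cmp 5,3)
jg L0: taken
after add eax, 20: eax=103+20=123
after sub edi, 1: edi=5-1=4
cmp edi, 3  (cmp 4,3)
jg L0: taken
after add eax, 20: eax=123+20=143
after sub edi, 1: edi=4-1=3
cmp edi, 3  (cmp 3,3)
jg L0: not taken
after sub esi, 11: esi=8-11=-3
halt.
Total executed instructions: 33.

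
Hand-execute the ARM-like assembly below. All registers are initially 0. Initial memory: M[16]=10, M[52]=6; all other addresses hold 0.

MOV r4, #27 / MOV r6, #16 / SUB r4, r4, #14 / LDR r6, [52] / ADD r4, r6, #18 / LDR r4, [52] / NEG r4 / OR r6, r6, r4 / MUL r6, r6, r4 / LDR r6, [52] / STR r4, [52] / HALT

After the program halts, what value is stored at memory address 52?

r4=27
r6=16
r4=27-14=13
r6=M[52]=6
r4=6+18=24
r4=M[52]=6
r4=-(6)=-6
r6=6|(-6)=-2
r6=(-2)*(-6)=12
r6=M[52]=6
STR r4, [52] → M[52]=-6
halt.

-6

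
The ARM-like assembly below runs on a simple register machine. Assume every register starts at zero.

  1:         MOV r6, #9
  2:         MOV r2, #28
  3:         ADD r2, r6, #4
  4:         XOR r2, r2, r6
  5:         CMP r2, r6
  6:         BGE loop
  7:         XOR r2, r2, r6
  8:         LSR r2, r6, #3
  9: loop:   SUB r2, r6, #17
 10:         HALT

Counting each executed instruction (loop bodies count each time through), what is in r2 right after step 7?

after MOV r6, #9: r6=9
after MOV r2, #28: r2=28
after ADD r2, r6, #4: r2=9+4=13
after XOR r2, r2, r6: r2=13^9=4
CMP r2, r6  (cmp 4,9)
BGE loop: not taken
after XOR r2, r2, r6: r2=4^9=13
After step 7: r2 = 13.

13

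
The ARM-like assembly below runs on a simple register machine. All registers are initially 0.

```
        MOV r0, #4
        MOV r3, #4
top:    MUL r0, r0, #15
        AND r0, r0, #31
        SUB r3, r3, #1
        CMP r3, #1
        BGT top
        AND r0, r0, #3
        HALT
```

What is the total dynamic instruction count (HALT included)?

MOV r0, #4 → r0=4
MOV r3, #4 → r3=4
MUL r0, r0, #15 → r0=4*15=60
AND r0, r0, #31 → r0=60&31=28
SUB r3, r3, #1 → r3=4-1=3
CMP r3, #1  (cmp 3,1)
BGT top: taken
MUL r0, r0, #15 → r0=28*15=420
AND r0, r0, #31 → r0=420&31=4
SUB r3, r3, #1 → r3=3-1=2
CMP r3, #1  (cmp 2,1)
BGT top: taken
MUL r0, r0, #15 → r0=4*15=60
AND r0, r0, #31 → r0=60&31=28
SUB r3, r3, #1 → r3=2-1=1
CMP r3, #1  (cmp 1,1)
BGT top: not taken
AND r0, r0, #3 → r0=28&3=0
halt.
Total executed instructions: 19.

19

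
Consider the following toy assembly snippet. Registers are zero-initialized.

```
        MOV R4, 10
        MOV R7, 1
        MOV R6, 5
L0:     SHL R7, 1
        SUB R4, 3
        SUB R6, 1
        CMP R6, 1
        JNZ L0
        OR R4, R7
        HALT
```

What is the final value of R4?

-2

MOV R4, 10 → R4=10
MOV R7, 1 → R7=1
MOV R6, 5 → R6=5
SHL R7, 1 → R7=1<<1=2
SUB R4, 3 → R4=10-3=7
SUB R6, 1 → R6=5-1=4
CMP R6, 1  (cmp 4,1)
JNZ L0: taken
SHL R7, 1 → R7=2<<1=4
SUB R4, 3 → R4=7-3=4
SUB R6, 1 → R6=4-1=3
CMP R6, 1  (cmp 3,1)
JNZ L0: taken
SHL R7, 1 → R7=4<<1=8
SUB R4, 3 → R4=4-3=1
SUB R6, 1 → R6=3-1=2
CMP R6, 1  (cmp 2,1)
JNZ L0: taken
SHL R7, 1 → R7=8<<1=16
SUB R4, 3 → R4=1-3=-2
SUB R6, 1 → R6=2-1=1
CMP R6, 1  (cmp 1,1)
JNZ L0: not taken
OR R4, R7 → R4=(-2)|16=-2
halt.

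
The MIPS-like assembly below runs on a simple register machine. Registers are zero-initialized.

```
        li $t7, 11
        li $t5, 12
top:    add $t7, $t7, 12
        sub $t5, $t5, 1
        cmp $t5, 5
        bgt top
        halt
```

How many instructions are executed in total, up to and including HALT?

31

$t7=11
$t5=12
$t7=11+12=23
$t5=12-1=11
cmp $t5, 5  (cmp 11,5)
bgt top: taken
$t7=23+12=35
$t5=11-1=10
cmp $t5, 5  (cmp 10,5)
bgt top: taken
$t7=35+12=47
$t5=10-1=9
cmp $t5, 5  (cmp 9,5)
bgt top: taken
$t7=47+12=59
$t5=9-1=8
cmp $t5, 5  (cmp 8,5)
bgt top: taken
$t7=59+12=71
$t5=8-1=7
cmp $t5, 5  (cmp 7,5)
bgt top: taken
$t7=71+12=83
$t5=7-1=6
cmp $t5, 5  (cmp 6,5)
bgt top: taken
$t7=83+12=95
$t5=6-1=5
cmp $t5, 5  (cmp 5,5)
bgt top: not taken
halt.
Total executed instructions: 31.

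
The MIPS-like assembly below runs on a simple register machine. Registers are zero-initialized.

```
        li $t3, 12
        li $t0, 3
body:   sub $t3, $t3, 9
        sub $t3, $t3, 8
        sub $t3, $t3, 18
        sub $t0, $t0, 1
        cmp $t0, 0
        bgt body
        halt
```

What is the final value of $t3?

after li $t3, 12: $t3=12
after li $t0, 3: $t0=3
after sub $t3, $t3, 9: $t3=12-9=3
after sub $t3, $t3, 8: $t3=3-8=-5
after sub $t3, $t3, 18: $t3=(-5)-18=-23
after sub $t0, $t0, 1: $t0=3-1=2
cmp $t0, 0  (cmp 2,0)
bgt body: taken
after sub $t3, $t3, 9: $t3=(-23)-9=-32
after sub $t3, $t3, 8: $t3=(-32)-8=-40
after sub $t3, $t3, 18: $t3=(-40)-18=-58
after sub $t0, $t0, 1: $t0=2-1=1
cmp $t0, 0  (cmp 1,0)
bgt body: taken
after sub $t3, $t3, 9: $t3=(-58)-9=-67
after sub $t3, $t3, 8: $t3=(-67)-8=-75
after sub $t3, $t3, 18: $t3=(-75)-18=-93
after sub $t0, $t0, 1: $t0=1-1=0
cmp $t0, 0  (cmp 0,0)
bgt body: not taken
halt.

-93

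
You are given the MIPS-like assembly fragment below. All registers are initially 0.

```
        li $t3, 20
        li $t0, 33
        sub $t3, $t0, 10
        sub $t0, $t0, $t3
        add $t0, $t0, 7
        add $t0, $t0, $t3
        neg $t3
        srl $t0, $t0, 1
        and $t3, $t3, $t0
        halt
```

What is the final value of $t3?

0

li $t3, 20 → $t3=20
li $t0, 33 → $t0=33
sub $t3, $t0, 10 → $t3=33-10=23
sub $t0, $t0, $t3 → $t0=33-23=10
add $t0, $t0, 7 → $t0=10+7=17
add $t0, $t0, $t3 → $t0=17+23=40
neg $t3 → $t3=-(23)=-23
srl $t0, $t0, 1 → $t0=40>>1=20
and $t3, $t3, $t0 → $t3=(-23)&20=0
halt.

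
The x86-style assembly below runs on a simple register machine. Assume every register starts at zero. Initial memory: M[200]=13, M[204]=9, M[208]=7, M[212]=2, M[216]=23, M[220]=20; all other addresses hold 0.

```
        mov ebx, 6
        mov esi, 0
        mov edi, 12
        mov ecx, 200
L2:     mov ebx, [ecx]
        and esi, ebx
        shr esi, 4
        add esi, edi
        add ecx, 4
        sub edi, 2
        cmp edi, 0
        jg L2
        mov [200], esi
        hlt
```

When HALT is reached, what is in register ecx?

mov ebx, 6 → ebx=6
mov esi, 0 → esi=0
mov edi, 12 → edi=12
mov ecx, 200 → ecx=200
mov ebx, [ecx] → ebx=M[200]=13
and esi, ebx → esi=0&13=0
shr esi, 4 → esi=0>>4=0
add esi, edi → esi=0+12=12
add ecx, 4 → ecx=200+4=204
sub edi, 2 → edi=12-2=10
cmp edi, 0  (cmp 10,0)
jg L2: taken
mov ebx, [ecx] → ebx=M[204]=9
and esi, ebx → esi=12&9=8
shr esi, 4 → esi=8>>4=0
add esi, edi → esi=0+10=10
add ecx, 4 → ecx=204+4=208
sub edi, 2 → edi=10-2=8
cmp edi, 0  (cmp 8,0)
jg L2: taken
mov ebx, [ecx] → ebx=M[208]=7
and esi, ebx → esi=10&7=2
shr esi, 4 → esi=2>>4=0
add esi, edi → esi=0+8=8
add ecx, 4 → ecx=208+4=212
sub edi, 2 → edi=8-2=6
cmp edi, 0  (cmp 6,0)
jg L2: taken
mov ebx, [ecx] → ebx=M[212]=2
and esi, ebx → esi=8&2=0
shr esi, 4 → esi=0>>4=0
add esi, edi → esi=0+6=6
add ecx, 4 → ecx=212+4=216
sub edi, 2 → edi=6-2=4
cmp edi, 0  (cmp 4,0)
jg L2: taken
mov ebx, [ecx] → ebx=M[216]=23
and esi, ebx → esi=6&23=6
shr esi, 4 → esi=6>>4=0
add esi, edi → esi=0+4=4
add ecx, 4 → ecx=216+4=220
sub edi, 2 → edi=4-2=2
cmp edi, 0  (cmp 2,0)
jg L2: taken
mov ebx, [ecx] → ebx=M[220]=20
and esi, ebx → esi=4&20=4
shr esi, 4 → esi=4>>4=0
add esi, edi → esi=0+2=2
add ecx, 4 → ecx=220+4=224
sub edi, 2 → edi=2-2=0
cmp edi, 0  (cmp 0,0)
jg L2: not taken
mov [200], esi → M[200]=2
halt.

224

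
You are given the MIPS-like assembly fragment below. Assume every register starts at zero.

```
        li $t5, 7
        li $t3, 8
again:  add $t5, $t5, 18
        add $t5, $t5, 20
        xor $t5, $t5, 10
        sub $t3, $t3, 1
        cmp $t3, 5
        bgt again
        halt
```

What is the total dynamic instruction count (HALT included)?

21

after li $t5, 7: $t5=7
after li $t3, 8: $t3=8
after add $t5, $t5, 18: $t5=7+18=25
after add $t5, $t5, 20: $t5=25+20=45
after xor $t5, $t5, 10: $t5=45^10=39
after sub $t3, $t3, 1: $t3=8-1=7
cmp $t3, 5  (cmp 7,5)
bgt again: taken
after add $t5, $t5, 18: $t5=39+18=57
after add $t5, $t5, 20: $t5=57+20=77
after xor $t5, $t5, 10: $t5=77^10=71
after sub $t3, $t3, 1: $t3=7-1=6
cmp $t3, 5  (cmp 6,5)
bgt again: taken
after add $t5, $t5, 18: $t5=71+18=89
after add $t5, $t5, 20: $t5=89+20=109
after xor $t5, $t5, 10: $t5=109^10=103
after sub $t3, $t3, 1: $t3=6-1=5
cmp $t3, 5  (cmp 5,5)
bgt again: not taken
halt.
Total executed instructions: 21.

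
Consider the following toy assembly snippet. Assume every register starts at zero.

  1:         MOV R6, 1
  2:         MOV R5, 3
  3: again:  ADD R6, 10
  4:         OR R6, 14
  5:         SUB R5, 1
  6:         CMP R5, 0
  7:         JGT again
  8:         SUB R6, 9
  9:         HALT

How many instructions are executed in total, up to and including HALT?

MOV R6, 1 → R6=1
MOV R5, 3 → R5=3
ADD R6, 10 → R6=1+10=11
OR R6, 14 → R6=11|14=15
SUB R5, 1 → R5=3-1=2
CMP R5, 0  (cmp 2,0)
JGT again: taken
ADD R6, 10 → R6=15+10=25
OR R6, 14 → R6=25|14=31
SUB R5, 1 → R5=2-1=1
CMP R5, 0  (cmp 1,0)
JGT again: taken
ADD R6, 10 → R6=31+10=41
OR R6, 14 → R6=41|14=47
SUB R5, 1 → R5=1-1=0
CMP R5, 0  (cmp 0,0)
JGT again: not taken
SUB R6, 9 → R6=47-9=38
halt.
Total executed instructions: 19.

19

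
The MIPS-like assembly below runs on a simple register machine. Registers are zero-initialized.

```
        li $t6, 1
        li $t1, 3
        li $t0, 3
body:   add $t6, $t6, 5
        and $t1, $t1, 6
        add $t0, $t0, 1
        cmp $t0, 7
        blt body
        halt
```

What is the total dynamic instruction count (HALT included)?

24

after li $t6, 1: $t6=1
after li $t1, 3: $t1=3
after li $t0, 3: $t0=3
after add $t6, $t6, 5: $t6=1+5=6
after and $t1, $t1, 6: $t1=3&6=2
after add $t0, $t0, 1: $t0=3+1=4
cmp $t0, 7  (cmp 4,7)
blt body: taken
after add $t6, $t6, 5: $t6=6+5=11
after and $t1, $t1, 6: $t1=2&6=2
after add $t0, $t0, 1: $t0=4+1=5
cmp $t0, 7  (cmp 5,7)
blt body: taken
after add $t6, $t6, 5: $t6=11+5=16
after and $t1, $t1, 6: $t1=2&6=2
after add $t0, $t0, 1: $t0=5+1=6
cmp $t0, 7  (cmp 6,7)
blt body: taken
after add $t6, $t6, 5: $t6=16+5=21
after and $t1, $t1, 6: $t1=2&6=2
after add $t0, $t0, 1: $t0=6+1=7
cmp $t0, 7  (cmp 7,7)
blt body: not taken
halt.
Total executed instructions: 24.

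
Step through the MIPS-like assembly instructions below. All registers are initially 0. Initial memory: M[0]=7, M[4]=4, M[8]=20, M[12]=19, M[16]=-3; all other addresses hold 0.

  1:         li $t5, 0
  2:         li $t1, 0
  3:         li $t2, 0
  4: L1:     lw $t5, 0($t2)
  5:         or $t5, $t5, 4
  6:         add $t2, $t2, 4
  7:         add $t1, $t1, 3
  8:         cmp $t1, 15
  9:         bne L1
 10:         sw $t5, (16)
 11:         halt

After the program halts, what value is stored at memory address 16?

-3

after li $t5, 0: $t5=0
after li $t1, 0: $t1=0
after li $t2, 0: $t2=0
after lw $t5, 0($t2): $t5=M[0]=7
after or $t5, $t5, 4: $t5=7|4=7
after add $t2, $t2, 4: $t2=0+4=4
after add $t1, $t1, 3: $t1=0+3=3
cmp $t1, 15  (cmp 3,15)
bne L1: taken
after lw $t5, 0($t2): $t5=M[4]=4
after or $t5, $t5, 4: $t5=4|4=4
after add $t2, $t2, 4: $t2=4+4=8
after add $t1, $t1, 3: $t1=3+3=6
cmp $t1, 15  (cmp 6,15)
bne L1: taken
after lw $t5, 0($t2): $t5=M[8]=20
after or $t5, $t5, 4: $t5=20|4=20
after add $t2, $t2, 4: $t2=8+4=12
after add $t1, $t1, 3: $t1=6+3=9
cmp $t1, 15  (cmp 9,15)
bne L1: taken
after lw $t5, 0($t2): $t5=M[12]=19
after or $t5, $t5, 4: $t5=19|4=23
after add $t2, $t2, 4: $t2=12+4=16
after add $t1, $t1, 3: $t1=9+3=12
cmp $t1, 15  (cmp 12,15)
bne L1: taken
after lw $t5, 0($t2): $t5=M[16]=-3
after or $t5, $t5, 4: $t5=(-3)|4=-3
after add $t2, $t2, 4: $t2=16+4=20
after add $t1, $t1, 3: $t1=12+3=15
cmp $t1, 15  (cmp 15,15)
bne L1: not taken
sw $t5, (16) → M[16]=-3
halt.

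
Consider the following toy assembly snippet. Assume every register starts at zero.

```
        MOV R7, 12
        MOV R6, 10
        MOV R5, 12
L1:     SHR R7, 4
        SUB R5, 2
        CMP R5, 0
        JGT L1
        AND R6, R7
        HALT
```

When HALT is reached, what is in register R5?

R7=12
R6=10
R5=12
R7=12>>4=0
R5=12-2=10
CMP R5, 0  (cmp 10,0)
JGT L1: taken
R7=0>>4=0
R5=10-2=8
CMP R5, 0  (cmp 8,0)
JGT L1: taken
R7=0>>4=0
R5=8-2=6
CMP R5, 0  (cmp 6,0)
JGT L1: taken
R7=0>>4=0
R5=6-2=4
CMP R5, 0  (cmp 4,0)
JGT L1: taken
R7=0>>4=0
R5=4-2=2
CMP R5, 0  (cmp 2,0)
JGT L1: taken
R7=0>>4=0
R5=2-2=0
CMP R5, 0  (cmp 0,0)
JGT L1: not taken
R6=10&0=0
halt.

0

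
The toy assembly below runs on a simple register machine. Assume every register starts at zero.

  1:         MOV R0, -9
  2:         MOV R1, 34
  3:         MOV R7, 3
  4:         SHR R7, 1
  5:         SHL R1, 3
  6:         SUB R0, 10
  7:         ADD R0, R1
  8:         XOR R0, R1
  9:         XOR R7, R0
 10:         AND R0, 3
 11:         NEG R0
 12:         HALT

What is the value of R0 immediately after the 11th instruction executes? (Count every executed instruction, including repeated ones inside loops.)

-1

after MOV R0, -9: R0=-9
after MOV R1, 34: R1=34
after MOV R7, 3: R7=3
after SHR R7, 1: R7=3>>1=1
after SHL R1, 3: R1=34<<3=272
after SUB R0, 10: R0=(-9)-10=-19
after ADD R0, R1: R0=(-19)+272=253
after XOR R0, R1: R0=253^272=493
after XOR R7, R0: R7=1^493=492
after AND R0, 3: R0=493&3=1
after NEG R0: R0=-(1)=-1
After step 11: R0 = -1.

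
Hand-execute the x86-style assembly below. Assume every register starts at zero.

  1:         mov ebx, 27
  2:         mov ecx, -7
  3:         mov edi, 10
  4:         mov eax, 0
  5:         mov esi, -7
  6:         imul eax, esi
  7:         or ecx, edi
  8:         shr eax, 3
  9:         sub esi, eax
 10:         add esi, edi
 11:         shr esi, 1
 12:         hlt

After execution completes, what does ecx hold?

ebx=27
ecx=-7
edi=10
eax=0
esi=-7
eax=0*(-7)=0
ecx=(-7)|10=-5
eax=0>>3=0
esi=(-7)-0=-7
esi=(-7)+10=3
esi=3>>1=1
halt.

-5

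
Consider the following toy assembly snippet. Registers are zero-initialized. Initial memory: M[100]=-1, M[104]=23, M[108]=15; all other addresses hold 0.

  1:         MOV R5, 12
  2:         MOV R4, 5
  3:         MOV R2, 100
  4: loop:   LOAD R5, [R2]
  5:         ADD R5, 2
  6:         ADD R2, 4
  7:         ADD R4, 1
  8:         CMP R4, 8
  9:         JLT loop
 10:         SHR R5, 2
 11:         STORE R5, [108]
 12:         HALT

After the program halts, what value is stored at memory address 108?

4

R5=12
R4=5
R2=100
R5=M[100]=-1
R5=(-1)+2=1
R2=100+4=104
R4=5+1=6
CMP R4, 8  (cmp 6,8)
JLT loop: taken
R5=M[104]=23
R5=23+2=25
R2=104+4=108
R4=6+1=7
CMP R4, 8  (cmp 7,8)
JLT loop: taken
R5=M[108]=15
R5=15+2=17
R2=108+4=112
R4=7+1=8
CMP R4, 8  (cmp 8,8)
JLT loop: not taken
R5=17>>2=4
STORE R5, [108] → M[108]=4
halt.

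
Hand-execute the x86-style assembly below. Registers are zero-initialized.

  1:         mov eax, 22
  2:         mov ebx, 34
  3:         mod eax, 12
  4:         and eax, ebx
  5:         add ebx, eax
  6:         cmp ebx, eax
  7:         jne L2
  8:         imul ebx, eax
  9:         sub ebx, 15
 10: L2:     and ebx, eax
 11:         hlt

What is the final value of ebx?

0

eax=22
ebx=34
eax=22%12=10
eax=10&34=2
ebx=34+2=36
cmp ebx, eax  (cmp 36,2)
jne L2: taken
ebx=36&2=0
halt.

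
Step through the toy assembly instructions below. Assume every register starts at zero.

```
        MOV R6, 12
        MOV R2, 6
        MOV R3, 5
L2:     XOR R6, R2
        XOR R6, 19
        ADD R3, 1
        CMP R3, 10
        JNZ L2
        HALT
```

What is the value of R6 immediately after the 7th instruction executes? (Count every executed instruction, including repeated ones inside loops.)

after MOV R6, 12: R6=12
after MOV R2, 6: R2=6
after MOV R3, 5: R3=5
after XOR R6, R2: R6=12^6=10
after XOR R6, 19: R6=10^19=25
after ADD R3, 1: R3=5+1=6
CMP R3, 10  (cmp 6,10)
After step 7: R6 = 25.

25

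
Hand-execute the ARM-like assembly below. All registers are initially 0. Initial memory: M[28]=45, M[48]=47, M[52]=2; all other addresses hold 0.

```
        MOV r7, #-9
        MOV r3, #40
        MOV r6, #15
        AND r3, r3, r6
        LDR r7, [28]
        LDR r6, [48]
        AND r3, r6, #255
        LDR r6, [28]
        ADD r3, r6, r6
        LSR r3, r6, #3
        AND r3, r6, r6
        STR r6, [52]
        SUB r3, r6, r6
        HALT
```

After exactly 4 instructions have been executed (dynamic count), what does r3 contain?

8

r7=-9
r3=40
r6=15
r3=40&15=8
After step 4: r3 = 8.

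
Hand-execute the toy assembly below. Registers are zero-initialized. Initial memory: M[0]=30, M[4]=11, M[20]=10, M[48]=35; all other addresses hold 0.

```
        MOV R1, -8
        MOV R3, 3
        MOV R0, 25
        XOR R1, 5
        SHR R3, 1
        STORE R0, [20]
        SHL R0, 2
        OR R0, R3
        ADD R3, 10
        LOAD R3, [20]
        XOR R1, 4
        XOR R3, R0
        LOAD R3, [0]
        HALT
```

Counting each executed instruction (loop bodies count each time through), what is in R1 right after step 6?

-3

MOV R1, -8 → R1=-8
MOV R3, 3 → R3=3
MOV R0, 25 → R0=25
XOR R1, 5 → R1=(-8)^5=-3
SHR R3, 1 → R3=3>>1=1
STORE R0, [20] → M[20]=25
After step 6: R1 = -3.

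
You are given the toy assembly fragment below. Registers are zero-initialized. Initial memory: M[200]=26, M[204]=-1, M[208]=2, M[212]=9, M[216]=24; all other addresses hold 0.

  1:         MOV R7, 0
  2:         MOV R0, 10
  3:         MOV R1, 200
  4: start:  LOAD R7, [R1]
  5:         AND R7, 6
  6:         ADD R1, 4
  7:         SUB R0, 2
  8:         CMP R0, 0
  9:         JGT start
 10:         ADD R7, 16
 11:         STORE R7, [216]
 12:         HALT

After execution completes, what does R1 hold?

R7=0
R0=10
R1=200
R7=M[200]=26
R7=26&6=2
R1=200+4=204
R0=10-2=8
CMP R0, 0  (cmp 8,0)
JGT start: taken
R7=M[204]=-1
R7=(-1)&6=6
R1=204+4=208
R0=8-2=6
CMP R0, 0  (cmp 6,0)
JGT start: taken
R7=M[208]=2
R7=2&6=2
R1=208+4=212
R0=6-2=4
CMP R0, 0  (cmp 4,0)
JGT start: taken
R7=M[212]=9
R7=9&6=0
R1=212+4=216
R0=4-2=2
CMP R0, 0  (cmp 2,0)
JGT start: taken
R7=M[216]=24
R7=24&6=0
R1=216+4=220
R0=2-2=0
CMP R0, 0  (cmp 0,0)
JGT start: not taken
R7=0+16=16
STORE R7, [216] → M[216]=16
halt.

220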